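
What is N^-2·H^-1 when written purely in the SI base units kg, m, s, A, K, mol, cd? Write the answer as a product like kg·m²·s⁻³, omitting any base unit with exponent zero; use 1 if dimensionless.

N = kg·m/s² = kg·m·s⁻² (force = mass × acceleration).
So N⁻² = kg⁻²·m⁻²·s⁴.
H = Wb/A (inductance = flux per current),
    = kg·m²·s⁻²·A⁻².
So H⁻¹ = kg⁻¹·m⁻²·s²·A².
Combining: N⁻²·H⁻¹ = (kg⁻²·m⁻²·s⁴) · (kg⁻¹·m⁻²·s²·A²) = kg⁻³·m⁻⁴·s⁶·A².

kg⁻³·m⁻⁴·s⁶·A²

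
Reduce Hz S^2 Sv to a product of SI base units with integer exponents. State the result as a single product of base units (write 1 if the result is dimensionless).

Hz = 1/s = s⁻¹ (frequency is cycles per second).
S = 1/Ω (conductance is reciprocal resistance),
    = kg⁻¹·m⁻²·s³·A².
So S² = kg⁻²·m⁻⁴·s⁶·A⁴.
Sv = J/kg (equivalent dose = energy per mass),
    = m²·s⁻².
Combining: Hz·S²·Sv = s⁻¹ · (kg⁻²·m⁻⁴·s⁶·A⁴) · (m²·s⁻²) = kg⁻²·m⁻²·s³·A⁴.

kg⁻²·m⁻²·s³·A⁴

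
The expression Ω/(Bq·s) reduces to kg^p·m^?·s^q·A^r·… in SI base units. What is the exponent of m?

2

Bq = 1/s = s⁻¹ (activity is decays per second).
So Bq⁻¹ = s.
Ω = V/A (resistance = voltage per current),
    = kg·m²·s⁻³·A⁻².
Combining: Bq⁻¹·Ω·s⁻¹ = s · (kg·m²·s⁻³·A⁻²) · s⁻¹ = kg·m²·s⁻³·A⁻².
The exponent of m is 2.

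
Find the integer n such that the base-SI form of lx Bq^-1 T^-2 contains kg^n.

lx = lm/m² (illuminance = luminous flux per area),
    = m⁻²·cd.
Bq = 1/s = s⁻¹ (activity is decays per second).
So Bq⁻¹ = s.
T = Wb/m² (flux density = flux per area),
    = kg·s⁻²·A⁻¹.
So T⁻² = kg⁻²·s⁴·A².
Combining: lx·Bq⁻¹·T⁻² = (m⁻²·cd) · s · (kg⁻²·s⁴·A²) = kg⁻²·m⁻²·s⁵·A²·cd.
The exponent of kg is -2.

-2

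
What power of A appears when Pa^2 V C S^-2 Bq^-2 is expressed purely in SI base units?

Pa = kg·m⁻¹·s⁻².
So Pa² = kg²·m⁻²·s⁻⁴.
V = kg·m²·s⁻³·A⁻¹.
C = s·A.
S = kg⁻¹·m⁻²·s³·A².
So S⁻² = kg²·m⁴·s⁻⁶·A⁻⁴.
Bq = s⁻¹.
So Bq⁻² = s².
Combining: Pa²·V·C·S⁻²·Bq⁻² = (kg²·m⁻²·s⁻⁴) · (kg·m²·s⁻³·A⁻¹) · (s·A) · (kg²·m⁴·s⁻⁶·A⁻⁴) · s² = kg⁵·m⁴·s⁻¹⁰·A⁻⁴.
The exponent of A is -4.

-4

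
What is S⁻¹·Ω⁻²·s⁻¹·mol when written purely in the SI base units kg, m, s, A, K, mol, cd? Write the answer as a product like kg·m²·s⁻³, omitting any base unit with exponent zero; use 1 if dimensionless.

S = 1/Ω (conductance is reciprocal resistance),
    = kg⁻¹·m⁻²·s³·A².
So S⁻¹ = kg·m²·s⁻³·A⁻².
Ω = V/A (resistance = voltage per current),
    = kg·m²·s⁻³·A⁻².
So Ω⁻² = kg⁻²·m⁻⁴·s⁶·A⁴.
Combining: S⁻¹·Ω⁻²·s⁻¹·mol = (kg·m²·s⁻³·A⁻²) · (kg⁻²·m⁻⁴·s⁶·A⁴) · s⁻¹ · mol = kg⁻¹·m⁻²·s²·A²·mol.

kg⁻¹·m⁻²·s²·A²·mol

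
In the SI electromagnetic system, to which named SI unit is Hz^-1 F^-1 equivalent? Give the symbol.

Ω

Hz = 1/s = s⁻¹ (frequency is cycles per second).
So Hz⁻¹ = s.
F = C/V (capacitance = charge per voltage),
    = A·s/(kg·m²·s⁻³·A⁻¹) (substituting C and V),
    = kg⁻¹·m⁻²·s⁴·A².
So F⁻¹ = kg·m²·s⁻⁴·A⁻².
Combining: Hz⁻¹·F⁻¹ = s · (kg·m²·s⁻⁴·A⁻²) = kg·m²·s⁻³·A⁻².
kg·m²·s⁻³·A⁻² is the base-SI form of the ohm.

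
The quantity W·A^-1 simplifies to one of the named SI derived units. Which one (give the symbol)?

V

W = J/s (power = energy per time),
    = kg·m²·s⁻³.
Combining: W·A⁻¹ = (kg·m²·s⁻³) · A⁻¹ = kg·m²·s⁻³·A⁻¹.
kg·m²·s⁻³·A⁻¹ is the base-SI form of the volt.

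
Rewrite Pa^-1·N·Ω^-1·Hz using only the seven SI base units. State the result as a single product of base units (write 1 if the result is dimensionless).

Pa = N/m² (pressure = force per area),
    = kg·m⁻¹·s⁻².
So Pa⁻¹ = kg⁻¹·m·s².
N = kg·m/s² = kg·m·s⁻² (force = mass × acceleration).
Ω = V/A (resistance = voltage per current),
    = kg·m²·s⁻³·A⁻².
So Ω⁻¹ = kg⁻¹·m⁻²·s³·A².
Hz = 1/s = s⁻¹ (frequency is cycles per second).
Combining: Pa⁻¹·N·Ω⁻¹·Hz = (kg⁻¹·m·s²) · (kg·m·s⁻²) · (kg⁻¹·m⁻²·s³·A²) · s⁻¹ = kg⁻¹·s²·A².

kg⁻¹·s²·A²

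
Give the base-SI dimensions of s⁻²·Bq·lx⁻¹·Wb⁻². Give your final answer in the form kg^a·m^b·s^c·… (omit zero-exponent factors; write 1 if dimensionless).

kg⁻²·m⁻²·s·A²·cd⁻¹

Bq = 1/s = s⁻¹ (activity is decays per second).
lx = lm/m² (illuminance = luminous flux per area),
    = m⁻²·cd.
So lx⁻¹ = m²·cd⁻¹.
Wb = V·s (flux: a volt is a weber per second),
    = kg·m²·s⁻²·A⁻¹.
So Wb⁻² = kg⁻²·m⁻⁴·s⁴·A².
Combining: s⁻²·Bq·lx⁻¹·Wb⁻² = s⁻² · s⁻¹ · (m²·cd⁻¹) · (kg⁻²·m⁻⁴·s⁴·A²) = kg⁻²·m⁻²·s·A²·cd⁻¹.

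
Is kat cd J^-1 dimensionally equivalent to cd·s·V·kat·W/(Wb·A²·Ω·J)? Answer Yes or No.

Left side:
  kat = s⁻¹·mol.
  J = kg·m²·s⁻².
  So J⁻¹ = kg⁻¹·m⁻²·s².
  Combining: kat·cd·J⁻¹ = (s⁻¹·mol) · cd · (kg⁻¹·m⁻²·s²) = kg⁻¹·m⁻²·s·mol·cd.
Right side:
  Wb = V·s (flux: a volt is a weber per second),
      = kg·m²·s⁻²·A⁻¹.
  So Wb⁻¹ = kg⁻¹·m⁻²·s²·A.
  V = W/A (potential = power per current),
      = kg·m²·s⁻³·A⁻¹.
  Ω = V/A (resistance = voltage per current),
      = kg·m²·s⁻³·A⁻².
  So Ω⁻¹ = kg⁻¹·m⁻²·s³·A².
  J = N·m (work = force × distance),
      = kg·m²·s⁻².
  So J⁻¹ = kg⁻¹·m⁻²·s².
  kat = mol/s = s⁻¹·mol (catalytic activity).
  W = J/s (power = energy per time),
      = kg·m²·s⁻³.
  Combining: Wb⁻¹·cd·s·V·A⁻²·Ω⁻¹·J⁻¹·kat·W = (kg⁻¹·m⁻²·s²·A) · cd · s · (kg·m²·s⁻³·A⁻¹) · A⁻² · (kg⁻¹·m⁻²·s³·A²) · (kg⁻¹·m⁻²·s²) · (s⁻¹·mol) · (kg·m²·s⁻³) = kg⁻¹·m⁻²·s·mol·cd.
Both reduce to kg⁻¹·m⁻²·s·mol·cd.

Yes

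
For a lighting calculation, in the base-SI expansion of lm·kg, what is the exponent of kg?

lm = cd·sr = cd (luminous flux; sr is dimensionless).
Combining: lm·kg = cd · kg = kg·cd.
The exponent of kg is 1.

1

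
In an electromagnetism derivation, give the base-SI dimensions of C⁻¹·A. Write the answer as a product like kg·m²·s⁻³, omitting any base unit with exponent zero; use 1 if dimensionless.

C = A·s = s·A (charge = current × time).
So C⁻¹ = s⁻¹·A⁻¹.
Combining: C⁻¹·A = (s⁻¹·A⁻¹) · A = s⁻¹.

s⁻¹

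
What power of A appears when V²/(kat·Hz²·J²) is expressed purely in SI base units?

-2

kat = s⁻¹·mol.
So kat⁻¹ = s·mol⁻¹.
Hz = s⁻¹.
So Hz⁻² = s².
V = kg·m²·s⁻³·A⁻¹.
So V² = kg²·m⁴·s⁻⁶·A⁻².
J = kg·m²·s⁻².
So J⁻² = kg⁻²·m⁻⁴·s⁴.
Combining: kat⁻¹·Hz⁻²·V²·J⁻² = (s·mol⁻¹) · s² · (kg²·m⁴·s⁻⁶·A⁻²) · (kg⁻²·m⁻⁴·s⁴) = s·A⁻²·mol⁻¹.
The exponent of A is -2.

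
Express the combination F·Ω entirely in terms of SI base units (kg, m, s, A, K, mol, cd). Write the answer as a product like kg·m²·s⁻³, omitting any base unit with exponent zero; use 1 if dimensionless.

s

F = kg⁻¹·m⁻²·s⁴·A².
Ω = kg·m²·s⁻³·A⁻².
Combining: F·Ω = (kg⁻¹·m⁻²·s⁴·A²) · (kg·m²·s⁻³·A⁻²) = s.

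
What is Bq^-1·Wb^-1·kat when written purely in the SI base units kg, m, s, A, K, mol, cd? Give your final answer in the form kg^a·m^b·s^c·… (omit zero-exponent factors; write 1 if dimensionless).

kg⁻¹·m⁻²·s²·A·mol

Bq = 1/s = s⁻¹ (activity is decays per second).
So Bq⁻¹ = s.
Wb = V·s (flux: a volt is a weber per second),
    = kg·m²·s⁻²·A⁻¹.
So Wb⁻¹ = kg⁻¹·m⁻²·s²·A.
kat = mol/s = s⁻¹·mol (catalytic activity).
Combining: Bq⁻¹·Wb⁻¹·kat = s · (kg⁻¹·m⁻²·s²·A) · (s⁻¹·mol) = kg⁻¹·m⁻²·s²·A·mol.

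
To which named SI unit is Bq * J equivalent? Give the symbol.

Bq = 1/s = s⁻¹ (activity is decays per second).
J = N·m (work = force × distance),
    = kg·m²·s⁻².
Combining: Bq·J = s⁻¹ · (kg·m²·s⁻²) = kg·m²·s⁻³.
kg·m²·s⁻³ is the base-SI form of the watt.

W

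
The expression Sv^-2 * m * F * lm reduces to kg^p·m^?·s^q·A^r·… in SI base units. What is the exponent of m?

Sv = J/kg (equivalent dose = energy per mass),
    = m²·s⁻².
So Sv⁻² = m⁻⁴·s⁴.
F = C/V (capacitance = charge per voltage),
    = A·s/(kg·m²·s⁻³·A⁻¹) (substituting C and V),
    = kg⁻¹·m⁻²·s⁴·A².
lm = cd·sr = cd (luminous flux; sr is dimensionless).
Combining: Sv⁻²·m·F·lm = (m⁻⁴·s⁴) · m · (kg⁻¹·m⁻²·s⁴·A²) · cd = kg⁻¹·m⁻⁵·s⁸·A²·cd.
The exponent of m is -5.

-5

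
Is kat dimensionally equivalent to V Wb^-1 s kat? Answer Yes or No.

Yes

Left side:
  kat = mol/s = s⁻¹·mol (catalytic activity).
Right side:
  V = kg·m²·s⁻³·A⁻¹.
  Wb = kg·m²·s⁻²·A⁻¹.
  So Wb⁻¹ = kg⁻¹·m⁻²·s²·A.
  kat = s⁻¹·mol.
  Combining: V·Wb⁻¹·s·kat = (kg·m²·s⁻³·A⁻¹) · (kg⁻¹·m⁻²·s²·A) · s · (s⁻¹·mol) = s⁻¹·mol.
Both reduce to s⁻¹·mol.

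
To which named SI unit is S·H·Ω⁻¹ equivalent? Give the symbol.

S = 1/Ω (conductance is reciprocal resistance),
    = kg⁻¹·m⁻²·s³·A².
H = Wb/A (inductance = flux per current),
    = kg·m²·s⁻²·A⁻².
Ω = V/A (resistance = voltage per current),
    = kg·m²·s⁻³·A⁻².
So Ω⁻¹ = kg⁻¹·m⁻²·s³·A².
Combining: S·H·Ω⁻¹ = (kg⁻¹·m⁻²·s³·A²) · (kg·m²·s⁻²·A⁻²) · (kg⁻¹·m⁻²·s³·A²) = kg⁻¹·m⁻²·s⁴·A².
kg⁻¹·m⁻²·s⁴·A² is the base-SI form of the farad.

F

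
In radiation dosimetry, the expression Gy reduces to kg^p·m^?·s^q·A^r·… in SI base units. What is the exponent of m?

2

Gy = m²·s⁻².
The exponent of m is 2.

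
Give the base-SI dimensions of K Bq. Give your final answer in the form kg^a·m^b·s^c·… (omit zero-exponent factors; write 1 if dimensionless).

Bq = 1/s = s⁻¹ (activity is decays per second).
Combining: K·Bq = K · s⁻¹ = s⁻¹·K.

s⁻¹·K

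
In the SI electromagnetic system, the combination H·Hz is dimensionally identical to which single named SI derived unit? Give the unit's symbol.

Ω

H = Wb/A (inductance = flux per current),
    = kg·m²·s⁻²·A⁻².
Hz = 1/s = s⁻¹ (frequency is cycles per second).
Combining: H·Hz = (kg·m²·s⁻²·A⁻²) · s⁻¹ = kg·m²·s⁻³·A⁻².
kg·m²·s⁻³·A⁻² is the base-SI form of the ohm.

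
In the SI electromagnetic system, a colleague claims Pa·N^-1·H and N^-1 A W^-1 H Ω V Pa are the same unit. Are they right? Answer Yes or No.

No

Left side:
  Pa = N/m² (pressure = force per area),
      = kg·m⁻¹·s⁻².
  N = kg·m/s² = kg·m·s⁻² (force = mass × acceleration).
  So N⁻¹ = kg⁻¹·m⁻¹·s².
  H = Wb/A (inductance = flux per current),
      = kg·m²·s⁻²·A⁻².
  Combining: Pa·N⁻¹·H = (kg·m⁻¹·s⁻²) · (kg⁻¹·m⁻¹·s²) · (kg·m²·s⁻²·A⁻²) = kg·s⁻²·A⁻².
Right side:
  N = kg·m/s² = kg·m·s⁻² (force = mass × acceleration).
  So N⁻¹ = kg⁻¹·m⁻¹·s².
  W = J/s (power = energy per time),
      = kg·m²·s⁻³.
  So W⁻¹ = kg⁻¹·m⁻²·s³.
  H = Wb/A (inductance = flux per current),
      = kg·m²·s⁻²·A⁻².
  Ω = V/A (resistance = voltage per current),
      = kg·m²·s⁻³·A⁻².
  V = W/A (potential = power per current),
      = kg·m²·s⁻³·A⁻¹.
  Pa = N/m² (pressure = force per area),
      = kg·m⁻¹·s⁻².
  Combining: N⁻¹·A·W⁻¹·H·Ω·V·Pa = (kg⁻¹·m⁻¹·s²) · A · (kg⁻¹·m⁻²·s³) · (kg·m²·s⁻²·A⁻²) · (kg·m²·s⁻³·A⁻²) · (kg·m²·s⁻³·A⁻¹) · (kg·m⁻¹·s⁻²) = kg²·m²·s⁻⁵·A⁻⁴.
Left is kg·s⁻²·A⁻²; right is kg²·m²·s⁻⁵·A⁻⁴ — different.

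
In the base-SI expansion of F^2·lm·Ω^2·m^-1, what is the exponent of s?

2

F = kg⁻¹·m⁻²·s⁴·A².
So F² = kg⁻²·m⁻⁴·s⁸·A⁴.
lm = cd.
Ω = kg·m²·s⁻³·A⁻².
So Ω² = kg²·m⁴·s⁻⁶·A⁻⁴.
Combining: F²·lm·Ω²·m⁻¹ = (kg⁻²·m⁻⁴·s⁸·A⁴) · cd · (kg²·m⁴·s⁻⁶·A⁻⁴) · m⁻¹ = m⁻¹·s²·cd.
The exponent of s is 2.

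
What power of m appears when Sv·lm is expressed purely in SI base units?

Sv = m²·s⁻².
lm = cd.
Combining: Sv·lm = (m²·s⁻²) · cd = m²·s⁻²·cd.
The exponent of m is 2.

2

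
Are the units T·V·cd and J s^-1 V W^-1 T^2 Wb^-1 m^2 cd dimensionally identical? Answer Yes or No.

Left side:
  T = Wb/m² (flux density = flux per area),
      = kg·s⁻²·A⁻¹.
  V = W/A (potential = power per current),
      = kg·m²·s⁻³·A⁻¹.
  Combining: T·V·cd = (kg·s⁻²·A⁻¹) · (kg·m²·s⁻³·A⁻¹) · cd = kg²·m²·s⁻⁵·A⁻²·cd.
Right side:
  J = N·m (work = force × distance),
      = kg·m²·s⁻².
  V = W/A (potential = power per current),
      = kg·m²·s⁻³·A⁻¹.
  W = J/s (power = energy per time),
      = kg·m²·s⁻³.
  So W⁻¹ = kg⁻¹·m⁻²·s³.
  T = Wb/m² (flux density = flux per area),
      = kg·s⁻²·A⁻¹.
  So T² = kg²·s⁻⁴·A⁻².
  Wb = V·s (flux: a volt is a weber per second),
      = kg·m²·s⁻²·A⁻¹.
  So Wb⁻¹ = kg⁻¹·m⁻²·s²·A.
  Combining: J·s⁻¹·V·W⁻¹·T²·Wb⁻¹·m²·cd = (kg·m²·s⁻²) · s⁻¹ · (kg·m²·s⁻³·A⁻¹) · (kg⁻¹·m⁻²·s³) · (kg²·s⁻⁴·A⁻²) · (kg⁻¹·m⁻²·s²·A) · m² · cd = kg²·m²·s⁻⁵·A⁻²·cd.
Both reduce to kg²·m²·s⁻⁵·A⁻²·cd.

Yes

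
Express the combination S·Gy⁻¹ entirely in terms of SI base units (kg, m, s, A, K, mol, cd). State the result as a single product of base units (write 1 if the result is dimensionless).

kg⁻¹·m⁻⁴·s⁵·A²

S = kg⁻¹·m⁻²·s³·A².
Gy = m²·s⁻².
So Gy⁻¹ = m⁻²·s².
Combining: S·Gy⁻¹ = (kg⁻¹·m⁻²·s³·A²) · (m⁻²·s²) = kg⁻¹·m⁻⁴·s⁵·A².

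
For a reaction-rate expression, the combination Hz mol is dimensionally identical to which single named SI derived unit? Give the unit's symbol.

Hz = 1/s = s⁻¹ (frequency is cycles per second).
Combining: Hz·mol = s⁻¹ · mol = s⁻¹·mol.
s⁻¹·mol is the base-SI form of the katal.

kat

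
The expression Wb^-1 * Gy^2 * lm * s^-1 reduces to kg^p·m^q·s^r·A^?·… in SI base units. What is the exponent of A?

Wb = V·s (flux: a volt is a weber per second),
    = kg·m²·s⁻²·A⁻¹.
So Wb⁻¹ = kg⁻¹·m⁻²·s²·A.
Gy = J/kg (absorbed dose = energy per mass),
    = m²·s⁻².
So Gy² = m⁴·s⁻⁴.
lm = cd·sr = cd (luminous flux; sr is dimensionless).
Combining: Wb⁻¹·Gy²·lm·s⁻¹ = (kg⁻¹·m⁻²·s²·A) · (m⁴·s⁻⁴) · cd · s⁻¹ = kg⁻¹·m²·s⁻³·A·cd.
The exponent of A is 1.

1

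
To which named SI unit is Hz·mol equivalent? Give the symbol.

kat

Hz = 1/s = s⁻¹ (frequency is cycles per second).
Combining: Hz·mol = s⁻¹ · mol = s⁻¹·mol.
s⁻¹·mol is the base-SI form of the katal.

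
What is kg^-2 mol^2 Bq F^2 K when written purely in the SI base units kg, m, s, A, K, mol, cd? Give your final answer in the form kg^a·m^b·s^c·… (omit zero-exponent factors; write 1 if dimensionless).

Bq = s⁻¹.
F = kg⁻¹·m⁻²·s⁴·A².
So F² = kg⁻²·m⁻⁴·s⁸·A⁴.
Combining: kg⁻²·mol²·Bq·F²·K = kg⁻² · mol² · s⁻¹ · (kg⁻²·m⁻⁴·s⁸·A⁴) · K = kg⁻⁴·m⁻⁴·s⁷·A⁴·K·mol².

kg⁻⁴·m⁻⁴·s⁷·A⁴·K·mol²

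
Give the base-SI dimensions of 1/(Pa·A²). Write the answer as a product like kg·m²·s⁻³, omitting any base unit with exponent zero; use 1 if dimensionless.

Pa = N/m² (pressure = force per area),
    = kg·m⁻¹·s⁻².
So Pa⁻¹ = kg⁻¹·m·s².
Combining: Pa⁻¹·A⁻² = (kg⁻¹·m·s²) · A⁻² = kg⁻¹·m·s²·A⁻².

kg⁻¹·m·s²·A⁻²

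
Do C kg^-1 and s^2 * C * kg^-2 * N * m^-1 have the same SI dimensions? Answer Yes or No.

Left side:
  C = s·A.
  Combining: C·kg⁻¹ = (s·A) · kg⁻¹ = kg⁻¹·s·A.
Right side:
  C = A·s = s·A (charge = current × time).
  N = kg·m/s² = kg·m·s⁻² (force = mass × acceleration).
  Combining: s²·C·kg⁻²·N·m⁻¹ = s² · (s·A) · kg⁻² · (kg·m·s⁻²) · m⁻¹ = kg⁻¹·s·A.
Both reduce to kg⁻¹·s·A.

Yes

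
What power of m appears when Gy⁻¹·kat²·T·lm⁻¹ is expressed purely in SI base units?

Gy = m²·s⁻².
So Gy⁻¹ = m⁻²·s².
kat = s⁻¹·mol.
So kat² = s⁻²·mol².
T = kg·s⁻²·A⁻¹.
lm = cd.
So lm⁻¹ = cd⁻¹.
Combining: Gy⁻¹·kat²·T·lm⁻¹ = (m⁻²·s²) · (s⁻²·mol²) · (kg·s⁻²·A⁻¹) · cd⁻¹ = kg·m⁻²·s⁻²·A⁻¹·mol²·cd⁻¹.
The exponent of m is -2.

-2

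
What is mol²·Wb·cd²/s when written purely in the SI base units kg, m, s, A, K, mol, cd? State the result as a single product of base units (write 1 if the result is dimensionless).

Wb = kg·m²·s⁻²·A⁻¹.
Combining: mol²·Wb·cd²·s⁻¹ = mol² · (kg·m²·s⁻²·A⁻¹) · cd² · s⁻¹ = kg·m²·s⁻³·A⁻¹·mol²·cd².

kg·m²·s⁻³·A⁻¹·mol²·cd²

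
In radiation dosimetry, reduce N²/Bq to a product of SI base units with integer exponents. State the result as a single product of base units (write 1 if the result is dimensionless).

kg²·m²·s⁻³

Bq = s⁻¹.
So Bq⁻¹ = s.
N = kg·m·s⁻².
So N² = kg²·m²·s⁻⁴.
Combining: Bq⁻¹·N² = s · (kg²·m²·s⁻⁴) = kg²·m²·s⁻³.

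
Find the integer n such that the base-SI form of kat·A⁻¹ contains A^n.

kat = mol/s = s⁻¹·mol (catalytic activity).
Combining: kat·A⁻¹ = (s⁻¹·mol) · A⁻¹ = s⁻¹·A⁻¹·mol.
The exponent of A is -1.

-1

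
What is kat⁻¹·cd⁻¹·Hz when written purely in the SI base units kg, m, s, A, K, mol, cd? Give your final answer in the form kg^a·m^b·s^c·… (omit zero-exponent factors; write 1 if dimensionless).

mol⁻¹·cd⁻¹

kat = mol/s = s⁻¹·mol (catalytic activity).
So kat⁻¹ = s·mol⁻¹.
Hz = 1/s = s⁻¹ (frequency is cycles per second).
Combining: kat⁻¹·cd⁻¹·Hz = (s·mol⁻¹) · cd⁻¹ · s⁻¹ = mol⁻¹·cd⁻¹.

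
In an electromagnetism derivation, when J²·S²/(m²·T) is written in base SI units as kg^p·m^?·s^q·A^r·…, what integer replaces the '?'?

-2

J = N·m (work = force × distance),
    = kg·m²·s⁻².
So J² = kg²·m⁴·s⁻⁴.
S = 1/Ω (conductance is reciprocal resistance),
    = kg⁻¹·m⁻²·s³·A².
So S² = kg⁻²·m⁻⁴·s⁶·A⁴.
T = Wb/m² (flux density = flux per area),
    = kg·s⁻²·A⁻¹.
So T⁻¹ = kg⁻¹·s²·A.
Combining: J²·m⁻²·S²·T⁻¹ = (kg²·m⁴·s⁻⁴) · m⁻² · (kg⁻²·m⁻⁴·s⁶·A⁴) · (kg⁻¹·s²·A) = kg⁻¹·m⁻²·s⁴·A⁵.
The exponent of m is -2.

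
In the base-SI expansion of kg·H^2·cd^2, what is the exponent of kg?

3

H = Wb/A (inductance = flux per current),
    = kg·m²·s⁻²·A⁻².
So H² = kg²·m⁴·s⁻⁴·A⁻⁴.
Combining: kg·H²·cd² = kg · (kg²·m⁴·s⁻⁴·A⁻⁴) · cd² = kg³·m⁴·s⁻⁴·A⁻⁴·cd².
The exponent of kg is 3.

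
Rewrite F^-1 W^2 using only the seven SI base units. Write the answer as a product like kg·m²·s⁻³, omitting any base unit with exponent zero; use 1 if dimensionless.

F = C/V (capacitance = charge per voltage),
    = A·s/(kg·m²·s⁻³·A⁻¹) (substituting C and V),
    = kg⁻¹·m⁻²·s⁴·A².
So F⁻¹ = kg·m²·s⁻⁴·A⁻².
W = J/s (power = energy per time),
    = kg·m²·s⁻³.
So W² = kg²·m⁴·s⁻⁶.
Combining: F⁻¹·W² = (kg·m²·s⁻⁴·A⁻²) · (kg²·m⁴·s⁻⁶) = kg³·m⁶·s⁻¹⁰·A⁻².

kg³·m⁶·s⁻¹⁰·A⁻²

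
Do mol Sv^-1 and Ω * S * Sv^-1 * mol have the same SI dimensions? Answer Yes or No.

Yes

Left side:
  Sv = m²·s⁻².
  So Sv⁻¹ = m⁻²·s².
  Combining: mol·Sv⁻¹ = mol · (m⁻²·s²) = m⁻²·s²·mol.
Right side:
  Ω = V/A (resistance = voltage per current),
      = kg·m²·s⁻³·A⁻².
  S = 1/Ω (conductance is reciprocal resistance),
      = kg⁻¹·m⁻²·s³·A².
  Sv = J/kg (equivalent dose = energy per mass),
      = m²·s⁻².
  So Sv⁻¹ = m⁻²·s².
  Combining: Ω·S·Sv⁻¹·mol = (kg·m²·s⁻³·A⁻²) · (kg⁻¹·m⁻²·s³·A²) · (m⁻²·s²) · mol = m⁻²·s²·mol.
Both reduce to m⁻²·s²·mol.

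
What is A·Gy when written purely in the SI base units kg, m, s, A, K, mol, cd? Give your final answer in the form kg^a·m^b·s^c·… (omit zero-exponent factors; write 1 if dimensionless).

Gy = m²·s⁻².
Combining: A·Gy = A · (m²·s⁻²) = m²·s⁻²·A.

m²·s⁻²·A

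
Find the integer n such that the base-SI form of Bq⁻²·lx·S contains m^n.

-4

Bq = s⁻¹.
So Bq⁻² = s².
lx = m⁻²·cd.
S = kg⁻¹·m⁻²·s³·A².
Combining: Bq⁻²·lx·S = s² · (m⁻²·cd) · (kg⁻¹·m⁻²·s³·A²) = kg⁻¹·m⁻⁴·s⁵·A²·cd.
The exponent of m is -4.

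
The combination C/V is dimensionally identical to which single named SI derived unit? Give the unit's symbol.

V = W/A (potential = power per current),
    = kg·m²·s⁻³·A⁻¹.
So V⁻¹ = kg⁻¹·m⁻²·s³·A.
C = A·s = s·A (charge = current × time).
Combining: V⁻¹·C = (kg⁻¹·m⁻²·s³·A) · (s·A) = kg⁻¹·m⁻²·s⁴·A².
kg⁻¹·m⁻²·s⁴·A² is the base-SI form of the farad.

F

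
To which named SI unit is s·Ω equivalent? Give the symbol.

Ω = kg·m²·s⁻³·A⁻².
Combining: s·Ω = s · (kg·m²·s⁻³·A⁻²) = kg·m²·s⁻²·A⁻².
kg·m²·s⁻²·A⁻² is the base-SI form of the henry.

H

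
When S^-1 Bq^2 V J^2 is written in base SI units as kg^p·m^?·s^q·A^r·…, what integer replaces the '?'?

8

S = 1/Ω (conductance is reciprocal resistance),
    = kg⁻¹·m⁻²·s³·A².
So S⁻¹ = kg·m²·s⁻³·A⁻².
Bq = 1/s = s⁻¹ (activity is decays per second).
So Bq² = s⁻².
V = W/A (potential = power per current),
    = kg·m²·s⁻³·A⁻¹.
J = N·m (work = force × distance),
    = kg·m²·s⁻².
So J² = kg²·m⁴·s⁻⁴.
Combining: S⁻¹·Bq²·V·J² = (kg·m²·s⁻³·A⁻²) · s⁻² · (kg·m²·s⁻³·A⁻¹) · (kg²·m⁴·s⁻⁴) = kg⁴·m⁸·s⁻¹²·A⁻³.
The exponent of m is 8.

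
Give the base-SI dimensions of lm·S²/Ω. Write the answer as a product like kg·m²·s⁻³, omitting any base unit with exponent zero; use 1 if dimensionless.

lm = cd.
S = kg⁻¹·m⁻²·s³·A².
So S² = kg⁻²·m⁻⁴·s⁶·A⁴.
Ω = kg·m²·s⁻³·A⁻².
So Ω⁻¹ = kg⁻¹·m⁻²·s³·A².
Combining: lm·S²·Ω⁻¹ = cd · (kg⁻²·m⁻⁴·s⁶·A⁴) · (kg⁻¹·m⁻²·s³·A²) = kg⁻³·m⁻⁶·s⁹·A⁶·cd.

kg⁻³·m⁻⁶·s⁹·A⁶·cd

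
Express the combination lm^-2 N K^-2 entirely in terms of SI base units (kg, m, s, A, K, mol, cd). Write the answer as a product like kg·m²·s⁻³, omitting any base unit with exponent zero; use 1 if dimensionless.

lm = cd·sr = cd (luminous flux; sr is dimensionless).
So lm⁻² = cd⁻².
N = kg·m/s² = kg·m·s⁻² (force = mass × acceleration).
Combining: lm⁻²·N·K⁻² = cd⁻² · (kg·m·s⁻²) · K⁻² = kg·m·s⁻²·K⁻²·cd⁻².

kg·m·s⁻²·K⁻²·cd⁻²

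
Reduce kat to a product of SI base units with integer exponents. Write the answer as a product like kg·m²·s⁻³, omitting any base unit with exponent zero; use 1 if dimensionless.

kat = mol/s = s⁻¹·mol (catalytic activity).

s⁻¹·mol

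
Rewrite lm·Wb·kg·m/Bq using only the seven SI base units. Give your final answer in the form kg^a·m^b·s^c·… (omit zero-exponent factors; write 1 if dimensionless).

kg²·m³·s⁻¹·A⁻¹·cd

lm = cd·sr = cd (luminous flux; sr is dimensionless).
Wb = V·s (flux: a volt is a weber per second),
    = kg·m²·s⁻²·A⁻¹.
Bq = 1/s = s⁻¹ (activity is decays per second).
So Bq⁻¹ = s.
Combining: lm·Wb·kg·m·Bq⁻¹ = cd · (kg·m²·s⁻²·A⁻¹) · kg · m · s = kg²·m³·s⁻¹·A⁻¹·cd.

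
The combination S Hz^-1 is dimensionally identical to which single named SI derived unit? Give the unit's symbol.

F

S = 1/Ω (conductance is reciprocal resistance),
    = kg⁻¹·m⁻²·s³·A².
Hz = 1/s = s⁻¹ (frequency is cycles per second).
So Hz⁻¹ = s.
Combining: S·Hz⁻¹ = (kg⁻¹·m⁻²·s³·A²) · s = kg⁻¹·m⁻²·s⁴·A².
kg⁻¹·m⁻²·s⁴·A² is the base-SI form of the farad.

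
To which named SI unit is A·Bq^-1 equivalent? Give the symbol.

Bq = 1/s = s⁻¹ (activity is decays per second).
So Bq⁻¹ = s.
Combining: A·Bq⁻¹ = A · s = s·A.
s·A is the base-SI form of the coulomb.

C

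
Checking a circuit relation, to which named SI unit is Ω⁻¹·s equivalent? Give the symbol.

F

Ω = kg·m²·s⁻³·A⁻².
So Ω⁻¹ = kg⁻¹·m⁻²·s³·A².
Combining: Ω⁻¹·s = (kg⁻¹·m⁻²·s³·A²) · s = kg⁻¹·m⁻²·s⁴·A².
kg⁻¹·m⁻²·s⁴·A² is the base-SI form of the farad.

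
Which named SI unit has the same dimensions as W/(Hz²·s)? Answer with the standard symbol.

Hz = s⁻¹.
So Hz⁻² = s².
W = kg·m²·s⁻³.
Combining: Hz⁻²·W·s⁻¹ = s² · (kg·m²·s⁻³) · s⁻¹ = kg·m²·s⁻².
kg·m²·s⁻² is the base-SI form of the joule.

J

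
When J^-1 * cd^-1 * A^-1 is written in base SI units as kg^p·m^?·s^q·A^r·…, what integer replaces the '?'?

J = N·m (work = force × distance),
    = kg·m²·s⁻².
So J⁻¹ = kg⁻¹·m⁻²·s².
Combining: J⁻¹·cd⁻¹·A⁻¹ = (kg⁻¹·m⁻²·s²) · cd⁻¹ · A⁻¹ = kg⁻¹·m⁻²·s²·A⁻¹·cd⁻¹.
The exponent of m is -2.

-2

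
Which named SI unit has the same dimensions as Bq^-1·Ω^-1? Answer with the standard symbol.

Bq = 1/s = s⁻¹ (activity is decays per second).
So Bq⁻¹ = s.
Ω = V/A (resistance = voltage per current),
    = kg·m²·s⁻³·A⁻².
So Ω⁻¹ = kg⁻¹·m⁻²·s³·A².
Combining: Bq⁻¹·Ω⁻¹ = s · (kg⁻¹·m⁻²·s³·A²) = kg⁻¹·m⁻²·s⁴·A².
kg⁻¹·m⁻²·s⁴·A² is the base-SI form of the farad.

F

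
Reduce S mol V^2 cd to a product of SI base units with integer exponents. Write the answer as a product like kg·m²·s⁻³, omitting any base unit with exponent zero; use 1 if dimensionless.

S = kg⁻¹·m⁻²·s³·A².
V = kg·m²·s⁻³·A⁻¹.
So V² = kg²·m⁴·s⁻⁶·A⁻².
Combining: S·mol·V²·cd = (kg⁻¹·m⁻²·s³·A²) · mol · (kg²·m⁴·s⁻⁶·A⁻²) · cd = kg·m²·s⁻³·mol·cd.

kg·m²·s⁻³·mol·cd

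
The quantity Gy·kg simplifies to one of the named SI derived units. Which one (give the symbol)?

J

Gy = J/kg (absorbed dose = energy per mass),
    = m²·s⁻².
Combining: Gy·kg = (m²·s⁻²) · kg = kg·m²·s⁻².
kg·m²·s⁻² is the base-SI form of the joule.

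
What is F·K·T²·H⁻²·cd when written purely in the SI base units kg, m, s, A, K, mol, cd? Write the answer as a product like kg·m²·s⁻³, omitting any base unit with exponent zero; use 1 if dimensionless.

kg⁻¹·m⁻⁶·s⁴·A⁴·K·cd

F = C/V (capacitance = charge per voltage),
    = A·s/(kg·m²·s⁻³·A⁻¹) (substituting C and V),
    = kg⁻¹·m⁻²·s⁴·A².
T = Wb/m² (flux density = flux per area),
    = kg·s⁻²·A⁻¹.
So T² = kg²·s⁻⁴·A⁻².
H = Wb/A (inductance = flux per current),
    = kg·m²·s⁻²·A⁻².
So H⁻² = kg⁻²·m⁻⁴·s⁴·A⁴.
Combining: F·K·T²·H⁻²·cd = (kg⁻¹·m⁻²·s⁴·A²) · K · (kg²·s⁻⁴·A⁻²) · (kg⁻²·m⁻⁴·s⁴·A⁴) · cd = kg⁻¹·m⁻⁶·s⁴·A⁴·K·cd.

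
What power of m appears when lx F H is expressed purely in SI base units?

-2

lx = m⁻²·cd.
F = kg⁻¹·m⁻²·s⁴·A².
H = kg·m²·s⁻²·A⁻².
Combining: lx·F·H = (m⁻²·cd) · (kg⁻¹·m⁻²·s⁴·A²) · (kg·m²·s⁻²·A⁻²) = m⁻²·s²·cd.
The exponent of m is -2.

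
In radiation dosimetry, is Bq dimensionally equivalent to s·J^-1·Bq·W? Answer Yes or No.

Yes

Left side:
  Bq = 1/s = s⁻¹ (activity is decays per second).
Right side:
  J = N·m (work = force × distance),
      = kg·m²·s⁻².
  So J⁻¹ = kg⁻¹·m⁻²·s².
  Bq = 1/s = s⁻¹ (activity is decays per second).
  W = J/s (power = energy per time),
      = kg·m²·s⁻³.
  Combining: s·J⁻¹·Bq·W = s · (kg⁻¹·m⁻²·s²) · s⁻¹ · (kg·m²·s⁻³) = s⁻¹.
Both reduce to s⁻¹.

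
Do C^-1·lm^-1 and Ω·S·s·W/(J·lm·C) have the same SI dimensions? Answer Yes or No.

Yes

Left side:
  C = A·s = s·A (charge = current × time).
  So C⁻¹ = s⁻¹·A⁻¹.
  lm = cd·sr = cd (luminous flux; sr is dimensionless).
  So lm⁻¹ = cd⁻¹.
  Combining: C⁻¹·lm⁻¹ = (s⁻¹·A⁻¹) · cd⁻¹ = s⁻¹·A⁻¹·cd⁻¹.
Right side:
  Ω = kg·m²·s⁻³·A⁻².
  J = kg·m²·s⁻².
  So J⁻¹ = kg⁻¹·m⁻²·s².
  S = kg⁻¹·m⁻²·s³·A².
  W = kg·m²·s⁻³.
  lm = cd.
  So lm⁻¹ = cd⁻¹.
  C = s·A.
  So C⁻¹ = s⁻¹·A⁻¹.
  Combining: Ω·J⁻¹·S·s·W·lm⁻¹·C⁻¹ = (kg·m²·s⁻³·A⁻²) · (kg⁻¹·m⁻²·s²) · (kg⁻¹·m⁻²·s³·A²) · s · (kg·m²·s⁻³) · cd⁻¹ · (s⁻¹·A⁻¹) = s⁻¹·A⁻¹·cd⁻¹.
Both reduce to s⁻¹·A⁻¹·cd⁻¹.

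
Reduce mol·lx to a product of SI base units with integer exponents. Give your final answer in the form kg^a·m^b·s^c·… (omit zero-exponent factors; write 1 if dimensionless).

m⁻²·mol·cd

lx = m⁻²·cd.
Combining: mol·lx = mol · (m⁻²·cd) = m⁻²·mol·cd.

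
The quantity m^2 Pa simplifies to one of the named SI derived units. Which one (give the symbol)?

Pa = N/m² (pressure = force per area),
    = kg·m⁻¹·s⁻².
Combining: m²·Pa = m² · (kg·m⁻¹·s⁻²) = kg·m·s⁻².
kg·m·s⁻² is the base-SI form of the newton.

N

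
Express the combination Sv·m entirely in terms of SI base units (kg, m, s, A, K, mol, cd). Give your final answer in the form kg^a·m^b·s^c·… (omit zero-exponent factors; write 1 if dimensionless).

m³·s⁻²

Sv = J/kg (equivalent dose = energy per mass),
    = m²·s⁻².
Combining: Sv·m = (m²·s⁻²) · m = m³·s⁻².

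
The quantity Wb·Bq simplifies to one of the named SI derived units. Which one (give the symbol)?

Wb = V·s (flux: a volt is a weber per second),
    = kg·m²·s⁻²·A⁻¹.
Bq = 1/s = s⁻¹ (activity is decays per second).
Combining: Wb·Bq = (kg·m²·s⁻²·A⁻¹) · s⁻¹ = kg·m²·s⁻³·A⁻¹.
kg·m²·s⁻³·A⁻¹ is the base-SI form of the volt.

V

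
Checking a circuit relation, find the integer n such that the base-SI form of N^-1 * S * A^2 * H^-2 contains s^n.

N = kg·m·s⁻².
So N⁻¹ = kg⁻¹·m⁻¹·s².
S = kg⁻¹·m⁻²·s³·A².
H = kg·m²·s⁻²·A⁻².
So H⁻² = kg⁻²·m⁻⁴·s⁴·A⁴.
Combining: N⁻¹·S·A²·H⁻² = (kg⁻¹·m⁻¹·s²) · (kg⁻¹·m⁻²·s³·A²) · A² · (kg⁻²·m⁻⁴·s⁴·A⁴) = kg⁻⁴·m⁻⁷·s⁹·A⁸.
The exponent of s is 9.

9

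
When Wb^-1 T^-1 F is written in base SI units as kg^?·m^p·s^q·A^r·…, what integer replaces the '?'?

-3

Wb = V·s (flux: a volt is a weber per second),
    = kg·m²·s⁻²·A⁻¹.
So Wb⁻¹ = kg⁻¹·m⁻²·s²·A.
T = Wb/m² (flux density = flux per area),
    = kg·s⁻²·A⁻¹.
So T⁻¹ = kg⁻¹·s²·A.
F = C/V (capacitance = charge per voltage),
    = A·s/(kg·m²·s⁻³·A⁻¹) (substituting C and V),
    = kg⁻¹·m⁻²·s⁴·A².
Combining: Wb⁻¹·T⁻¹·F = (kg⁻¹·m⁻²·s²·A) · (kg⁻¹·s²·A) · (kg⁻¹·m⁻²·s⁴·A²) = kg⁻³·m⁻⁴·s⁸·A⁴.
The exponent of kg is -3.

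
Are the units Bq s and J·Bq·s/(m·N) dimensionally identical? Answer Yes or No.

Left side:
  Bq = 1/s = s⁻¹ (activity is decays per second).
  Combining: Bq·s = s⁻¹ · s = 1.
Right side:
  J = N·m (work = force × distance),
      = kg·m²·s⁻².
  Bq = 1/s = s⁻¹ (activity is decays per second).
  N = kg·m/s² = kg·m·s⁻² (force = mass × acceleration).
  So N⁻¹ = kg⁻¹·m⁻¹·s².
  Combining: J·m⁻¹·Bq·s·N⁻¹ = (kg·m²·s⁻²) · m⁻¹ · s⁻¹ · s · (kg⁻¹·m⁻¹·s²) = 1.
Both reduce to 1.

Yes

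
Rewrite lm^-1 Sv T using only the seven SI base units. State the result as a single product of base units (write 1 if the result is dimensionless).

kg·m²·s⁻⁴·A⁻¹·cd⁻¹

lm = cd.
So lm⁻¹ = cd⁻¹.
Sv = m²·s⁻².
T = kg·s⁻²·A⁻¹.
Combining: lm⁻¹·Sv·T = cd⁻¹ · (m²·s⁻²) · (kg·s⁻²·A⁻¹) = kg·m²·s⁻⁴·A⁻¹·cd⁻¹.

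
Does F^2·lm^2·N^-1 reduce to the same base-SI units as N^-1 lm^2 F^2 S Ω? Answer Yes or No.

Left side:
  F = kg⁻¹·m⁻²·s⁴·A².
  So F² = kg⁻²·m⁻⁴·s⁸·A⁴.
  lm = cd.
  So lm² = cd².
  N = kg·m·s⁻².
  So N⁻¹ = kg⁻¹·m⁻¹·s².
  Combining: F²·lm²·N⁻¹ = (kg⁻²·m⁻⁴·s⁸·A⁴) · cd² · (kg⁻¹·m⁻¹·s²) = kg⁻³·m⁻⁵·s¹⁰·A⁴·cd².
Right side:
  N = kg·m·s⁻².
  So N⁻¹ = kg⁻¹·m⁻¹·s².
  lm = cd.
  So lm² = cd².
  F = kg⁻¹·m⁻²·s⁴·A².
  So F² = kg⁻²·m⁻⁴·s⁸·A⁴.
  S = kg⁻¹·m⁻²·s³·A².
  Ω = kg·m²·s⁻³·A⁻².
  Combining: N⁻¹·lm²·F²·S·Ω = (kg⁻¹·m⁻¹·s²) · cd² · (kg⁻²·m⁻⁴·s⁸·A⁴) · (kg⁻¹·m⁻²·s³·A²) · (kg·m²·s⁻³·A⁻²) = kg⁻³·m⁻⁵·s¹⁰·A⁴·cd².
Both reduce to kg⁻³·m⁻⁵·s¹⁰·A⁴·cd².

Yes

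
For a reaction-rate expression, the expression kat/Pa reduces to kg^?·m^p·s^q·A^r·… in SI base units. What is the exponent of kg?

-1

Pa = N/m² (pressure = force per area),
    = kg·m⁻¹·s⁻².
So Pa⁻¹ = kg⁻¹·m·s².
kat = mol/s = s⁻¹·mol (catalytic activity).
Combining: Pa⁻¹·kat = (kg⁻¹·m·s²) · (s⁻¹·mol) = kg⁻¹·m·s·mol.
The exponent of kg is -1.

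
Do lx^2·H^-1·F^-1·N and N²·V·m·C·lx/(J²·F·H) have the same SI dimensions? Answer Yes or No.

No

Left side:
  lx = m⁻²·cd.
  So lx² = m⁻⁴·cd².
  H = kg·m²·s⁻²·A⁻².
  So H⁻¹ = kg⁻¹·m⁻²·s²·A².
  F = kg⁻¹·m⁻²·s⁴·A².
  So F⁻¹ = kg·m²·s⁻⁴·A⁻².
  N = kg·m·s⁻².
  Combining: lx²·H⁻¹·F⁻¹·N = (m⁻⁴·cd²) · (kg⁻¹·m⁻²·s²·A²) · (kg·m²·s⁻⁴·A⁻²) · (kg·m·s⁻²) = kg·m⁻³·s⁻⁴·cd².
Right side:
  J = N·m (work = force × distance),
      = kg·m²·s⁻².
  So J⁻² = kg⁻²·m⁻⁴·s⁴.
  F = C/V (capacitance = charge per voltage),
      = A·s/(kg·m²·s⁻³·A⁻¹) (substituting C and V),
      = kg⁻¹·m⁻²·s⁴·A².
  So F⁻¹ = kg·m²·s⁻⁴·A⁻².
  N = kg·m/s² = kg·m·s⁻² (force = mass × acceleration).
  So N² = kg²·m²·s⁻⁴.
  V = W/A (potential = power per current),
      = kg·m²·s⁻³·A⁻¹.
  C = A·s = s·A (charge = current × time).
  lx = lm/m² (illuminance = luminous flux per area),
      = m⁻²·cd.
  H = Wb/A (inductance = flux per current),
      = kg·m²·s⁻²·A⁻².
  So H⁻¹ = kg⁻¹·m⁻²·s²·A².
  Combining: J⁻²·F⁻¹·N²·V·m·C·lx·H⁻¹ = (kg⁻²·m⁻⁴·s⁴) · (kg·m²·s⁻⁴·A⁻²) · (kg²·m²·s⁻⁴) · (kg·m²·s⁻³·A⁻¹) · m · (s·A) · (m⁻²·cd) · (kg⁻¹·m⁻²·s²·A²) = kg·m⁻¹·s⁻⁴·cd.
Left is kg·m⁻³·s⁻⁴·cd²; right is kg·m⁻¹·s⁻⁴·cd — different.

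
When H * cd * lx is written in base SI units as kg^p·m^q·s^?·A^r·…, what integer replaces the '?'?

-2

H = Wb/A (inductance = flux per current),
    = kg·m²·s⁻²·A⁻².
lx = lm/m² (illuminance = luminous flux per area),
    = m⁻²·cd.
Combining: H·cd·lx = (kg·m²·s⁻²·A⁻²) · cd · (m⁻²·cd) = kg·s⁻²·A⁻²·cd².
The exponent of s is -2.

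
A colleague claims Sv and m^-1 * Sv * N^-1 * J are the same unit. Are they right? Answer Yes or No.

Yes

Left side:
  Sv = m²·s⁻².
Right side:
  Sv = J/kg (equivalent dose = energy per mass),
      = m²·s⁻².
  N = kg·m/s² = kg·m·s⁻² (force = mass × acceleration).
  So N⁻¹ = kg⁻¹·m⁻¹·s².
  J = N·m (work = force × distance),
      = kg·m²·s⁻².
  Combining: m⁻¹·Sv·N⁻¹·J = m⁻¹ · (m²·s⁻²) · (kg⁻¹·m⁻¹·s²) · (kg·m²·s⁻²) = m²·s⁻².
Both reduce to m²·s⁻².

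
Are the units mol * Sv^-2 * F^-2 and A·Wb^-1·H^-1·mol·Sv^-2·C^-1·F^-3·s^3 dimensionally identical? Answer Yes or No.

Left side:
  Sv = J/kg (equivalent dose = energy per mass),
      = m²·s⁻².
  So Sv⁻² = m⁻⁴·s⁴.
  F = C/V (capacitance = charge per voltage),
      = A·s/(kg·m²·s⁻³·A⁻¹) (substituting C and V),
      = kg⁻¹·m⁻²·s⁴·A².
  So F⁻² = kg²·m⁴·s⁻⁸·A⁻⁴.
  Combining: mol·Sv⁻²·F⁻² = mol · (m⁻⁴·s⁴) · (kg²·m⁴·s⁻⁸·A⁻⁴) = kg²·s⁻⁴·A⁻⁴·mol.
Right side:
  Wb = kg·m²·s⁻²·A⁻¹.
  So Wb⁻¹ = kg⁻¹·m⁻²·s²·A.
  H = kg·m²·s⁻²·A⁻².
  So H⁻¹ = kg⁻¹·m⁻²·s²·A².
  Sv = m²·s⁻².
  So Sv⁻² = m⁻⁴·s⁴.
  C = s·A.
  So C⁻¹ = s⁻¹·A⁻¹.
  F = kg⁻¹·m⁻²·s⁴·A².
  So F⁻³ = kg³·m⁶·s⁻¹²·A⁻⁶.
  Combining: A·Wb⁻¹·H⁻¹·mol·Sv⁻²·C⁻¹·F⁻³·s³ = A · (kg⁻¹·m⁻²·s²·A) · (kg⁻¹·m⁻²·s²·A²) · mol · (m⁻⁴·s⁴) · (s⁻¹·A⁻¹) · (kg³·m⁶·s⁻¹²·A⁻⁶) · s³ = kg·m⁻²·s⁻²·A⁻³·mol.
Left is kg²·s⁻⁴·A⁻⁴·mol; right is kg·m⁻²·s⁻²·A⁻³·mol — different.

No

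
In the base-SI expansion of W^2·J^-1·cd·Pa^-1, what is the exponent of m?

W = J/s (power = energy per time),
    = kg·m²·s⁻³.
So W² = kg²·m⁴·s⁻⁶.
J = N·m (work = force × distance),
    = kg·m²·s⁻².
So J⁻¹ = kg⁻¹·m⁻²·s².
Pa = N/m² (pressure = force per area),
    = kg·m⁻¹·s⁻².
So Pa⁻¹ = kg⁻¹·m·s².
Combining: W²·J⁻¹·cd·Pa⁻¹ = (kg²·m⁴·s⁻⁶) · (kg⁻¹·m⁻²·s²) · cd · (kg⁻¹·m·s²) = m³·s⁻²·cd.
The exponent of m is 3.

3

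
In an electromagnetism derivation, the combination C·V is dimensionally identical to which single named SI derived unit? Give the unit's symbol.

J

C = A·s = s·A (charge = current × time).
V = W/A (potential = power per current),
    = kg·m²·s⁻³·A⁻¹.
Combining: C·V = (s·A) · (kg·m²·s⁻³·A⁻¹) = kg·m²·s⁻².
kg·m²·s⁻² is the base-SI form of the joule.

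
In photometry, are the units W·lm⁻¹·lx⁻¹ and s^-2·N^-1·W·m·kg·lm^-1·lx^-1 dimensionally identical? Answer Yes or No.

Yes

Left side:
  W = kg·m²·s⁻³.
  lm = cd.
  So lm⁻¹ = cd⁻¹.
  lx = m⁻²·cd.
  So lx⁻¹ = m²·cd⁻¹.
  Combining: W·lm⁻¹·lx⁻¹ = (kg·m²·s⁻³) · cd⁻¹ · (m²·cd⁻¹) = kg·m⁴·s⁻³·cd⁻².
Right side:
  N = kg·m/s² = kg·m·s⁻² (force = mass × acceleration).
  So N⁻¹ = kg⁻¹·m⁻¹·s².
  W = J/s (power = energy per time),
      = kg·m²·s⁻³.
  lm = cd·sr = cd (luminous flux; sr is dimensionless).
  So lm⁻¹ = cd⁻¹.
  lx = lm/m² (illuminance = luminous flux per area),
      = m⁻²·cd.
  So lx⁻¹ = m²·cd⁻¹.
  Combining: s⁻²·N⁻¹·W·m·kg·lm⁻¹·lx⁻¹ = s⁻² · (kg⁻¹·m⁻¹·s²) · (kg·m²·s⁻³) · m · kg · cd⁻¹ · (m²·cd⁻¹) = kg·m⁴·s⁻³·cd⁻².
Both reduce to kg·m⁴·s⁻³·cd⁻².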